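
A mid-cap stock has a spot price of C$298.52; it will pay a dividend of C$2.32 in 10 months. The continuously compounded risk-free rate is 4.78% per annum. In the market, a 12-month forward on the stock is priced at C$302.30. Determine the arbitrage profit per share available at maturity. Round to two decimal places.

PV(dividends) I = 2.32·e^(−0.0478·10/12) = 2.2294
Fair forward F* = (S − I)·e^(rT) = (298.52 − 2.2294)·e^0.047800 = 296.2906 × 1.048961 = 310.7973
Market C$302.30 < fair 310.7973: forward underpriced → reverse cash-and-carry (short the stock, invest proceeds at r, pay the dividends, go long the forward).
Profit at T = |F_mkt − F*| = |302.30 − 310.7973| = C$8.50 per share

C$8.50 per share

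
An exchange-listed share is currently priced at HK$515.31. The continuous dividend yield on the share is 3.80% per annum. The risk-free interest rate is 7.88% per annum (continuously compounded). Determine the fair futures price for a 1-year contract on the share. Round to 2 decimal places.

HK$536.77

F = S·e^((r − q)T) = 515.31 · e^((0.0788 − 0.0380) × 1)
= 515.31 · e^0.040800 = 515.31 × 1.041644
F = HK$536.77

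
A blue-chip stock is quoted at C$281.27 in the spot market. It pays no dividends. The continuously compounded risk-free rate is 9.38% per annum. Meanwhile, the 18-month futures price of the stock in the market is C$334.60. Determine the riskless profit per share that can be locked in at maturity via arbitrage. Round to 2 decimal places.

Fair futures: F* = S·e^(carry·T), with carry = r = 0.0938
F* = 281.27 · e^(0.0938 × 18/12) = 281.27 · e^0.140700 = 281.27 × 1.151079 = C$323.7640
Market C$334.60 > fair C$323.7640: forward overpriced → cash-and-carry (buy spot, short the forward).
At maturity, profit = |F_mkt − F*| = |334.60 − 323.7640| = C$10.84 per share

C$10.84 per share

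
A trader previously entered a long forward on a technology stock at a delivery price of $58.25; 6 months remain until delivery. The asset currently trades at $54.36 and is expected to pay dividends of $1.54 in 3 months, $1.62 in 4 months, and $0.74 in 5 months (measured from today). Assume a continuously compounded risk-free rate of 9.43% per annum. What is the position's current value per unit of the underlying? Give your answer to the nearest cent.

-$4.99

PV(remaining dividends) I = 1.54·e^(−0.0943·3/12) + 1.62·e^(−0.0943·4/12) + 0.74·e^(−0.0943·5/12) = 3.7855
Current forward F = (S − I)·e^(rT) = (54.36 − 3.7855)·e^(0.0943·6/12) = 50.5745 × 1.048279 = 53.0162
Value (long) = (F − K)·e^(−rT) = (53.0162 − 58.25) × 0.953944 = -4.9928
Value = -$4.99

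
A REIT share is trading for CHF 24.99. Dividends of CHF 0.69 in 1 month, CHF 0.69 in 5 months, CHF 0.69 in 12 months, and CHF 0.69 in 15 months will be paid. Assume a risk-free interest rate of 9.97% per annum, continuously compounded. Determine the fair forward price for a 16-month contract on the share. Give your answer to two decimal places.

PV(dividends) I = 0.69·e^(−0.0997·1/12) + 0.69·e^(−0.0997·5/12) + 0.69·e^(−0.0997·12/12) + 0.69·e^(−0.0997·15/12)
I = 0.6843 + 0.6619 + 0.6245 + 0.6092 = 2.5799
F = (S − I)·e^(rT) = (24.99 − 2.5799) · e^(0.0997·16/12)
= 22.4101 · e^0.132933 = 22.4101 × 1.142173 = CHF 25.60

CHF 25.60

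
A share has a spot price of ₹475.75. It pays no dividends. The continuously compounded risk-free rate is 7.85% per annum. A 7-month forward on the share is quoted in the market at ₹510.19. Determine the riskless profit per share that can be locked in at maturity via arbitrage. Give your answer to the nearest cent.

Fair forward: F* = S·e^(carry·T), with carry = r = 0.0785
F* = 475.75 · e^(0.0785 × 7/12) = 475.75 · e^0.045792 = 475.75 × 1.046857 = ₹498.0422
Market ₹510.19 > fair ₹498.0422: forward overpriced → cash-and-carry (buy spot, short the forward).
At maturity, profit = |F_mkt − F*| = |510.19 − 498.0422| = ₹12.15 per share

₹12.15 per share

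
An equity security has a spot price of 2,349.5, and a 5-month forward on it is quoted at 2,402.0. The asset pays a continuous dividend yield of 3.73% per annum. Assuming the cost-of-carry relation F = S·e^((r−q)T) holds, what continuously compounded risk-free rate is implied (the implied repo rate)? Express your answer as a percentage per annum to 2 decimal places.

9.03%

From F = S·e^((r−q)T): (r − q) = ln(F/S)/T
ln(2402.0/2349.5) = ln(1.022345) = 0.022099
(r − q) = 0.022099 / (5/12) = 0.053038
r = ln(F/S)/T + q = 0.053038 + 0.0373 = 0.090338
r = 9.03%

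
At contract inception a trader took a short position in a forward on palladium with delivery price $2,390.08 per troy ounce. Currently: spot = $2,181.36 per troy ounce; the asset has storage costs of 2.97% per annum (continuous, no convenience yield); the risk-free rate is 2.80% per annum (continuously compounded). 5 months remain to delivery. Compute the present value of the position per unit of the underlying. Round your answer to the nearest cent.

Current fair forward for the remaining 5 months: F = S·e^((r + u)·T), (r + u) = 0.0280 + 0.0297 = 0.0577
F = 2181.36 · e^(0.0577 × 5/12) = 2181.36 × 1.02433300 = 2234.4390
Value of long forward = (F − K)·e^(−rT) = (2234.4390 − 2390.08) · e^(−0.0280·5/12)
= -155.6410 × 0.98840112 = -153.84
Short position value = −(long value) = $153.84

$153.84 per troy ounce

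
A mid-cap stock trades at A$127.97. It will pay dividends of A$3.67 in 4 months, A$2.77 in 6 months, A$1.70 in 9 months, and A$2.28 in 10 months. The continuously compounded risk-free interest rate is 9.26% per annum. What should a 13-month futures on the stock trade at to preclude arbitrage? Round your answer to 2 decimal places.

PV(dividends) I = 3.67·e^(−0.0926·4/12) + 2.77·e^(−0.0926·6/12) + 1.70·e^(−0.0926·9/12) + 2.28·e^(−0.0926·10/12)
I = 3.5584 + 2.6447 + 1.5859 + 2.1107 = 9.8997
F = (S − I)·e^(rT) = (127.97 − 9.8997) · e^(0.0926·13/12)
= 118.0703 · e^0.100317 = 118.0703 × 1.105521 = A$130.53

A$130.53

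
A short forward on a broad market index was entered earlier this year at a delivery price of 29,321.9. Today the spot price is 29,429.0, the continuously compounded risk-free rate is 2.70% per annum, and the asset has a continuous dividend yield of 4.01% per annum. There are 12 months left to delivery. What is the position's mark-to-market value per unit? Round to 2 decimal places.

Current fair forward for the remaining 12 months: F = S·e^((r − q)·T), (r − q) = 0.0270 − 0.0401 = -0.0131
F = 29429.0 · e^(-0.0131 × 12/12) = 29429.0 × 0.98698543 = 29045.9942
Value of long forward = (F − K)·e^(−rT) = (29045.9942 − 29321.9) · e^(−0.0270·12/12)
= -275.9058 × 0.97336124 = -268.56
Short position value = −(long value) = 268.56

268.56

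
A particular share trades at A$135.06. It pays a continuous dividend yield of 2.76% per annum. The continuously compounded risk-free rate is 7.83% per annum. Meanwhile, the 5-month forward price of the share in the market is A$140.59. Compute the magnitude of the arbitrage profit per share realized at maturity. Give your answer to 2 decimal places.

Fair forward: F* = S·e^(carry·T), with carry = (r − q) = 0.0783 − 0.0276 = 0.0507
F* = 135.06 · e^(0.0507 × 5/12) = 135.06 · e^0.021125 = 135.06 × 1.021350 = A$137.9435
Market A$140.59 > fair A$137.9435: forward overpriced → cash-and-carry (buy spot, short the forward).
At maturity, profit = |F_mkt − F*| = |140.59 − 137.9435| = A$2.65 per share

A$2.65 per share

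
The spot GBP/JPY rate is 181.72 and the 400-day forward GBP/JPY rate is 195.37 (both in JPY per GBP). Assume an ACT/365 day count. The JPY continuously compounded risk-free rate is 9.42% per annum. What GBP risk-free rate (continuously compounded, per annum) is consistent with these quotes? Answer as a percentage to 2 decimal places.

F = S·e^((r_JPY − r_GBP)T) ⇒ r_GBP = r_JPY − ln(F/S)/T
ln(195.37/181.72) = 0.072428; /(400/365) = 0.066091
r_GBP = 0.0942 − 0.066091 = 0.028109
r_GBP = 2.81%

2.81%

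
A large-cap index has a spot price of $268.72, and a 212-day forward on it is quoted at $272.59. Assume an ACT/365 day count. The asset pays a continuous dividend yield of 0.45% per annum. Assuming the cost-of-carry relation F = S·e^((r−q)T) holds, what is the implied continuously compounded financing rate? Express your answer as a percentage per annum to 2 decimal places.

From F = S·e^((r−q)T): (r − q) = ln(F/S)/T
ln(272.59/268.72) = ln(1.014402) = 0.014299
(r − q) = 0.014299 / (212/365) = 0.024619
r = ln(F/S)/T + q = 0.024619 + 0.0045 = 0.029119
r = 2.91%

2.91%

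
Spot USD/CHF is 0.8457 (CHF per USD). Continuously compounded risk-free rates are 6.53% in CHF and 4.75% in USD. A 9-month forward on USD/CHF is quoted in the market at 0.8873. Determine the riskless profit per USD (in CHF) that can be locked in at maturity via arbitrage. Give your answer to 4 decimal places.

Fair forward: F* = S·e^(carry·T), with carry = (r_CHF − r_USD) = 0.0653 − 0.0475 = 0.0178
F* = 0.8457 · e^(0.0178 × 9/12) = 0.8457 · e^0.013350 = 0.8457 × 1.013440 = 0.8571
Market 0.8873 > fair 0.8571: forward overpriced → cash-and-carry (buy spot, short the forward).
At maturity, profit = |F_mkt − F*| = |0.8873 − 0.8571| = 0.0302 per USD (in CHF)

0.0302 per USD (in CHF)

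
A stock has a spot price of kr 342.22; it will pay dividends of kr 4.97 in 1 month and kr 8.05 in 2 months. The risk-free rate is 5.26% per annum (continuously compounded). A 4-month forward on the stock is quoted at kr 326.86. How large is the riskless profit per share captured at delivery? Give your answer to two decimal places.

kr 8.26 per share

PV(dividends) I = 4.97·e^(−0.0526·1/12) + 8.05·e^(−0.0526·2/12) = 12.9280
Fair forward F* = (S − I)·e^(rT) = (342.22 − 12.9280)·e^0.017533 = 329.2920 × 1.017688 = 335.1165
Market kr 326.86 < fair 335.1165: forward underpriced → reverse cash-and-carry (short the stock, invest proceeds at r, pay the dividends, go long the forward).
Profit at T = |F_mkt − F*| = |326.86 − 335.1165| = kr 8.26 per share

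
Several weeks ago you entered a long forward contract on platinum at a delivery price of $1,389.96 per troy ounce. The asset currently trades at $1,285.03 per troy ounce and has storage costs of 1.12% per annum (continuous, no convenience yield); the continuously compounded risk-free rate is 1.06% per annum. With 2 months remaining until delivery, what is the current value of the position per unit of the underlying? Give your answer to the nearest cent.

-$100.08 per troy ounce

Current fair forward for the remaining 2 months: F = S·e^((r + u)·T), (r + u) = 0.0106 + 0.0112 = 0.0218
F = 1285.03 · e^(0.0218 × 2/12) = 1285.03 × 1.00363994 = 1289.7074
Value of long forward = (F − K)·e^(−rT) = (1289.7074 − 1389.96) · e^(−0.0106·2/12)
= -100.2526 × 0.99823489 = -100.08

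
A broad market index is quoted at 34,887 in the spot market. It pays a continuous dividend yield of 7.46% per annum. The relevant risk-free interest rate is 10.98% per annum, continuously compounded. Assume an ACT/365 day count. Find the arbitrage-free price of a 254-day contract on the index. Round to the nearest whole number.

35,752

F = S·e^((r − q)T) = 34887 · e^((0.1098 − 0.0746) × 254/365)
= 34887 · e^0.024495 = 34887 × 1.024797
F = 35,752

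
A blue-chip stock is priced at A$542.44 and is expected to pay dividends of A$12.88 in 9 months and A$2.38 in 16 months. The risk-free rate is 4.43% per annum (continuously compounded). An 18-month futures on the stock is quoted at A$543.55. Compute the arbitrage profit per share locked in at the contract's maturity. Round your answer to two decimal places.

A$20.45 per share

PV(dividends) I = 12.88·e^(−0.0443·9/12) + 2.38·e^(−0.0443·16/12) = 14.7026
Fair futures F* = (S − I)·e^(rT) = (542.44 − 14.7026)·e^0.066450 = 527.7374 × 1.068708 = 563.9972
Market A$543.55 < fair 563.9972: forward underpriced → reverse cash-and-carry (short the stock, invest proceeds at r, pay the dividends, go long the forward).
Profit at T = |F_mkt − F*| = |543.55 − 563.9972| = A$20.45 per share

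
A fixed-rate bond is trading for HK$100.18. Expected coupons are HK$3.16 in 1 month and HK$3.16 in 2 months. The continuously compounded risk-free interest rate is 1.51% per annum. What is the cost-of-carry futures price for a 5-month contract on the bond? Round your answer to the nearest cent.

HK$94.46

PV(coupons) I = 3.16·e^(−0.0151·1/12) + 3.16·e^(−0.0151·2/12)
I = 3.1560 + 3.1521 = 6.3081
F = (S − I)·e^(rT) = (100.18 − 6.3081) · e^(0.0151·5/12)
= 93.8719 · e^0.006292 = 93.8719 × 1.006312 = HK$94.46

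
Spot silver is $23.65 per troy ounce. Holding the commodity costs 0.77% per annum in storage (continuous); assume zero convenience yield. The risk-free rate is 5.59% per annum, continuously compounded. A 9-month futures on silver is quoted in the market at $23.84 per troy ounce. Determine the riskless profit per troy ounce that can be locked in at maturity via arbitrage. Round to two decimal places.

$0.97 per troy ounce

Fair futures: F* = S·e^(carry·T), with carry = (r + u) = 0.0559 + 0.0077 = 0.0636
F* = 23.65 · e^(0.0636 × 9/12) = 23.65 · e^0.047700 = 23.65 × 1.048856 = $24.8054
Market $23.84 < fair $24.8054: forward underpriced → reverse cash-and-carry (short spot, go long the forward).
At maturity, profit = |F_mkt − F*| = |23.84 − 24.8054| = $0.97 per troy ounce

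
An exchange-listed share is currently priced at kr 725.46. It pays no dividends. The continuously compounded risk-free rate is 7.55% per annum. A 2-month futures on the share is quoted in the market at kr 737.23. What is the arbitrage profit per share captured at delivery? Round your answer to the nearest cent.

Fair futures: F* = S·e^(carry·T), with carry = r = 0.0755
F* = 725.46 · e^(0.0755 × 2/12) = 725.46 · e^0.012583 = 725.46 × 1.012662 = kr 734.6458
Market kr 737.23 > fair kr 734.6458: forward overpriced → cash-and-carry (buy spot, short the forward).
At maturity, profit = |F_mkt − F*| = |737.23 − 734.6458| = kr 2.58 per share

kr 2.58 per share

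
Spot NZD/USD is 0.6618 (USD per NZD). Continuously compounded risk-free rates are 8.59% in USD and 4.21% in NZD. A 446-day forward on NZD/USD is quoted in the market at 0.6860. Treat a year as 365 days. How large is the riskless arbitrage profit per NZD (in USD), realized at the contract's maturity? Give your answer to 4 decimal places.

Fair forward: F* = S·e^(carry·T), with carry = (r_USD − r_NZD) = 0.0859 − 0.0421 = 0.0438
F* = 0.6618 · e^(0.0438 × 446/365) = 0.6618 · e^0.053520 = 0.6618 × 1.054978 = 0.6982
Market 0.6860 < fair 0.6982: forward underpriced → reverse cash-and-carry (short spot, go long the forward).
At maturity, profit = |F_mkt − F*| = |0.6860 − 0.6982| = 0.0122 per NZD (in USD)

0.0122 per NZD (in USD)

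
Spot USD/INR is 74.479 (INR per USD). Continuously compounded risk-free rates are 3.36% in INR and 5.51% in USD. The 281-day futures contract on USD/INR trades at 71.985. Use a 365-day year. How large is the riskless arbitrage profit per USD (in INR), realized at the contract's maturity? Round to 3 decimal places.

1.271 per USD (in INR)

Fair futures: F* = S·e^(carry·T), with carry = (r_INR − r_USD) = 0.0336 − 0.0551 = -0.0215
F* = 74.479 · e^(-0.0215 × 281/365) = 74.479 · e^-0.016552 = 74.479 × 0.983584 = 73.2564
Market 71.985 < fair 73.2564: forward underpriced → reverse cash-and-carry (short spot, go long the forward).
At maturity, profit = |F_mkt − F*| = |71.985 − 73.2564| = 1.271 per USD (in INR)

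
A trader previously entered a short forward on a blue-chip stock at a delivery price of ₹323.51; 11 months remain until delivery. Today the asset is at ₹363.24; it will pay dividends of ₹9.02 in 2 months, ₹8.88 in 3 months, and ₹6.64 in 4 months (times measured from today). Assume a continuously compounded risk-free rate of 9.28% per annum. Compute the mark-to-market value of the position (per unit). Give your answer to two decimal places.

-₹42.12

PV(remaining dividends) I = 9.02·e^(−0.0928·2/12) + 8.88·e^(−0.0928·3/12) + 6.64·e^(−0.0928·4/12) = 23.9957
Current forward F = (S − I)·e^(rT) = (363.24 − 23.9957)·e^(0.0928·11/12) = 339.2443 × 1.088790 = 369.3658
Value (long) = (F − K)·e^(−rT) = (369.3658 − 323.51) × 0.918451 = 42.1163
Short position value = −(long value) = -₹42.12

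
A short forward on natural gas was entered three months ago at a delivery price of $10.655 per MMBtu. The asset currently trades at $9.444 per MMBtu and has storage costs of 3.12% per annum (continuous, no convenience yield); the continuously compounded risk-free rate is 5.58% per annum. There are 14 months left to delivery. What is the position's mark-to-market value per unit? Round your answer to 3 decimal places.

$0.189 per MMBtu

Current fair forward for the remaining 14 months: F = S·e^((r + u)·T), (r + u) = 0.0558 + 0.0312 = 0.0870
F = 9.444 · e^(0.0870 × 14/12) = 9.444 × 1.106830 = 10.4529
Value of long forward = (F − K)·e^(−rT) = (10.4529 − 10.655) · e^(−0.0558·14/12)
= -0.2021 × 0.936974 = -0.189
Short position value = −(long value) = $0.189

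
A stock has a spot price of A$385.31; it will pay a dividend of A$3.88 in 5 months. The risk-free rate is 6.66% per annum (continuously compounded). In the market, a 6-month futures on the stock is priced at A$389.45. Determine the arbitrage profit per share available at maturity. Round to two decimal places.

PV(dividends) I = 3.88·e^(−0.0666·5/12) = 3.7738
Fair futures F* = (S − I)·e^(rT) = (385.31 − 3.7738)·e^0.033300 = 381.5362 × 1.033861 = 394.4554
Market A$389.45 < fair 394.4554: forward underpriced → reverse cash-and-carry (short the stock, invest proceeds at r, pay the dividends, go long the forward).
Profit at T = |F_mkt − F*| = |389.45 − 394.4554| = A$5.01 per share

A$5.01 per share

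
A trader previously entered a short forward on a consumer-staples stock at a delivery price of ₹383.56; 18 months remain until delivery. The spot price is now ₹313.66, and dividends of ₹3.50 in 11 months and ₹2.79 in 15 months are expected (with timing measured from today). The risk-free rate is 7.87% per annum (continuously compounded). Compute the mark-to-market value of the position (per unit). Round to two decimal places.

₹32.98

PV(remaining dividends) I = 3.50·e^(−0.0787·11/12) + 2.79·e^(−0.0787·15/12) = 5.7850
Current forward F = (S − I)·e^(rT) = (313.66 − 5.7850)·e^(0.0787·18/12) = 307.8750 × 1.125300 = 346.4517
Value (long) = (F − K)·e^(−rT) = (346.4517 − 383.56) × 0.888652 = -32.9764
Short position value = −(long value) = ₹32.98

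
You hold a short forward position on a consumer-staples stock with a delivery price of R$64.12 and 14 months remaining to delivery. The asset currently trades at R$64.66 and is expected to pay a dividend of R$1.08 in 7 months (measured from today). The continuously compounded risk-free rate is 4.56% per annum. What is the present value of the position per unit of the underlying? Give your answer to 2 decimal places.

-R$2.81

PV(remaining dividends) I = 1.08·e^(−0.0456·7/12) = 1.0517
Current forward F = (S − I)·e^(rT) = (64.66 − 1.0517)·e^(0.0456·14/12) = 63.6083 × 1.054641 = 67.0839
Value (long) = (F − K)·e^(−rT) = (67.0839 − 64.12) × 0.948190 = 2.8103
Short position value = −(long value) = -R$2.81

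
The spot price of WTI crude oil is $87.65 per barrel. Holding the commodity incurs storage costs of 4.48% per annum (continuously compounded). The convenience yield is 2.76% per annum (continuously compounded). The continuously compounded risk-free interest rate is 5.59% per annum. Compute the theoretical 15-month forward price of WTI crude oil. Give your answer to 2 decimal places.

$96.04 per barrel

Net carry = r + u − y = 0.0559 + 0.0448 − 0.0276 = 0.0731
F = S·e^((r+u−y)T) = 87.65 · e^(0.0731 × 15/12) = 87.65 · e^0.091375
= 87.65 × 1.095680 = $96.04 per barrel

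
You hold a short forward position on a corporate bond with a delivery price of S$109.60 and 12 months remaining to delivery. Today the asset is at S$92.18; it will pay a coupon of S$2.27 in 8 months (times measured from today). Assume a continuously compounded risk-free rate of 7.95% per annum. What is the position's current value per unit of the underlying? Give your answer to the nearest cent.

PV(remaining coupons) I = 2.27·e^(−0.0795·8/12) = 2.1528
Current forward F = (S − I)·e^(rT) = (92.18 − 2.1528)·e^(0.0795·12/12) = 90.0272 × 1.082746 = 97.4766
Value (long) = (F − K)·e^(−rT) = (97.4766 − 109.60) × 0.923578 = -11.1969
Short position value = −(long value) = S$11.20

S$11.20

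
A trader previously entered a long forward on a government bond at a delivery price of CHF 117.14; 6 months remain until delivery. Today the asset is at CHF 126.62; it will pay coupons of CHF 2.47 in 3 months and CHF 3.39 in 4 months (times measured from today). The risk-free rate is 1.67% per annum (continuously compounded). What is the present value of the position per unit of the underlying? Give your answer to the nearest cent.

CHF 4.62

PV(remaining coupons) I = 2.47·e^(−0.0167·3/12) + 3.39·e^(−0.0167·4/12) = 5.8309
Current forward F = (S − I)·e^(rT) = (126.62 − 5.8309)·e^(0.0167·6/12) = 120.7891 × 1.008385 = 121.8019
Value (long) = (F − K)·e^(−rT) = (121.8019 − 117.14) × 0.991685 = 4.6231
Value = CHF 4.62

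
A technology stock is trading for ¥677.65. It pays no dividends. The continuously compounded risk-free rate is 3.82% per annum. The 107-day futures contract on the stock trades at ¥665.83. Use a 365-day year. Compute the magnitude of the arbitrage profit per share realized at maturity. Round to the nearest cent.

Fair futures: F* = S·e^(carry·T), with carry = r = 0.0382
F* = 677.65 · e^(0.0382 × 107/365) = 677.65 · e^0.011198 = 677.65 × 1.011261 = ¥685.2810
Market ¥665.83 < fair ¥685.2810: forward underpriced → reverse cash-and-carry (short spot, go long the forward).
At maturity, profit = |F_mkt − F*| = |665.83 − 685.2810| = ¥19.45 per share

¥19.45 per share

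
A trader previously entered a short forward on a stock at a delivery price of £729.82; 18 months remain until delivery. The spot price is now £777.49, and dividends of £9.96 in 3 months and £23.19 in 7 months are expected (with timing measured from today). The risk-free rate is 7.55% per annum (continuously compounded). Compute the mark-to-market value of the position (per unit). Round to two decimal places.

-£93.85

PV(remaining dividends) I = 9.96·e^(−0.0755·3/12) + 23.19·e^(−0.0755·7/12) = 31.9646
Current forward F = (S − I)·e^(rT) = (777.49 − 31.9646)·e^(0.0755·18/12) = 745.5254 × 1.119912 = 834.9228
Value (long) = (F − K)·e^(−rT) = (834.9228 − 729.82) × 0.892927 = 93.8491
Short position value = −(long value) = -£93.85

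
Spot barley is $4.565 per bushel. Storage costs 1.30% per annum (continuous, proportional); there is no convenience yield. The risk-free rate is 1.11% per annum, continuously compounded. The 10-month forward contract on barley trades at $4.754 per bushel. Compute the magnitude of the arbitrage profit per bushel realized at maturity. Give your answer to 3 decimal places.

$0.096 per bushel

Fair forward: F* = S·e^(carry·T), with carry = (r + u) = 0.0111 + 0.0130 = 0.0241
F* = 4.565 · e^(0.0241 × 10/12) = 4.565 · e^0.020083 = 4.565 × 1.020286 = $4.6576
Market $4.754 > fair $4.6576: forward overpriced → cash-and-carry (buy spot, short the forward).
At maturity, profit = |F_mkt − F*| = |4.754 − 4.6576| = $0.096 per bushel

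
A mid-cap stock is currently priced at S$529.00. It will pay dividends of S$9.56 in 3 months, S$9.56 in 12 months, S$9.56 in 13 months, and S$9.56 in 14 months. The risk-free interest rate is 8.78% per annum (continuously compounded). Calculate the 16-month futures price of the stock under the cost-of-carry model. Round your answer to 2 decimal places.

S$554.87

PV(dividends) I = 9.56·e^(−0.0878·3/12) + 9.56·e^(−0.0878·12/12) + 9.56·e^(−0.0878·13/12) + 9.56·e^(−0.0878·14/12)
I = 9.3524 + 8.7564 + 8.6926 + 8.6292 = 35.4306
F = (S − I)·e^(rT) = (529.00 − 35.4306) · e^(0.0878·16/12)
= 493.5694 · e^0.117067 = 493.5694 × 1.124195 = S$554.87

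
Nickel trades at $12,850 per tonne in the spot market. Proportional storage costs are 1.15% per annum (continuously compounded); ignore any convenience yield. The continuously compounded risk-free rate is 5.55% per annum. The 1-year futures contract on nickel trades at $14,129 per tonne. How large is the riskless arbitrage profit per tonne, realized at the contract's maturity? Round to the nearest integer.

$389 per tonne

Fair futures: F* = S·e^(carry·T), with carry = (r + u) = 0.0555 + 0.0115 = 0.0670
F* = 12850 · e^(0.0670 × 1) = 12850 · e^0.067000 = 12850 × 1.069295 = $13740.4408
Market $14129 > fair $13740.4408: forward overpriced → cash-and-carry (buy spot, short the forward).
At maturity, profit = |F_mkt − F*| = |14129 − 13740.4408| = $389 per tonne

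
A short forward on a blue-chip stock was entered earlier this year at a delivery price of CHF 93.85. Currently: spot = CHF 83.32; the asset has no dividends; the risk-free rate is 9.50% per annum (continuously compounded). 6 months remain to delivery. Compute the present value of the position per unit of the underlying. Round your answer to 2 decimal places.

Current fair forward for the remaining 6 months: F = S·e^(r·T), r = 0.0950
F = 83.32 · e^(0.0950 × 6/12) = 83.32 × 1.048646 = 87.3732
Value of long forward = (F − K)·e^(−rT) = (87.3732 − 93.85) · e^(−0.0950·6/12)
= -6.4768 × 0.953610 = -6.18
Short position value = −(long value) = CHF 6.18

CHF 6.18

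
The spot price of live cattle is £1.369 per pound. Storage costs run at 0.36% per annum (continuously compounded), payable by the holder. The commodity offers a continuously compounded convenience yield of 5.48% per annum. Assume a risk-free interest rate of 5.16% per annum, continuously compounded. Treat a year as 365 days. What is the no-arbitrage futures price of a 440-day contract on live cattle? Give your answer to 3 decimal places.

£1.370 per pound

Net carry = r + u − y = 0.0516 + 0.0036 − 0.0548 = 0.0004
F = S·e^((r+u−y)T) = 1.369 · e^(0.0004 × 440/365) = 1.369 · e^0.000482
= 1.369 × 1.000482 = £1.370 per pound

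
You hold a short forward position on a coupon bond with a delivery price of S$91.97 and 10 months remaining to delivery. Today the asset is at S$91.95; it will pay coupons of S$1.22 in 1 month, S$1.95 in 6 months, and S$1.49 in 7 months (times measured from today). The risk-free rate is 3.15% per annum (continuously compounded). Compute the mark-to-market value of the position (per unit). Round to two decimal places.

PV(remaining coupons) I = 1.22·e^(−0.0315·1/12) + 1.95·e^(−0.0315·6/12) + 1.49·e^(−0.0315·7/12) = 4.5992
Current forward F = (S − I)·e^(rT) = (91.95 − 4.5992)·e^(0.0315·10/12) = 87.3508 × 1.026598 = 89.6742
Value (long) = (F − K)·e^(−rT) = (89.6742 − 91.97) × 0.974092 = -2.2363
Short position value = −(long value) = S$2.24

S$2.24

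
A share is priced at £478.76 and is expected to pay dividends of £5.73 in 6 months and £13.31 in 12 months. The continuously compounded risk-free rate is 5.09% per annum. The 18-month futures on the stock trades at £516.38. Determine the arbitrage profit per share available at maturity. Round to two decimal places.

£19.32 per share

PV(dividends) I = 5.73·e^(−0.0509·6/12) + 13.31·e^(−0.0509·12/12) = 18.2355
Fair futures F* = (S − I)·e^(rT) = (478.76 − 18.2355)·e^0.076350 = 460.5245 × 1.079340 = 497.0625
Market £516.38 > fair 497.0625: forward overpriced → cash-and-carry (borrow at r, buy the stock and collect the dividends, short the forward).
Profit at T = |F_mkt − F*| = |516.38 − 497.0625| = £19.32 per share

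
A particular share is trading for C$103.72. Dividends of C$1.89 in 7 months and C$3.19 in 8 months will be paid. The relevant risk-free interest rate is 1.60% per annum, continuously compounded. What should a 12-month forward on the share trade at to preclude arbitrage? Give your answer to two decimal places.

PV(dividends) I = 1.89·e^(−0.0160·7/12) + 3.19·e^(−0.0160·8/12)
I = 1.8724 + 3.1562 = 5.0286
F = (S − I)·e^(rT) = (103.72 − 5.0286) · e^(0.0160·12/12)
= 98.6914 · e^0.016000 = 98.6914 × 1.016129 = C$100.28

C$100.28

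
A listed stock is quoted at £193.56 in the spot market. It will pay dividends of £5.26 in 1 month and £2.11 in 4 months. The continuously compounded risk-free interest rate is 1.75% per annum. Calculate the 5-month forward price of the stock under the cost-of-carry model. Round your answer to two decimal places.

PV(dividends) I = 5.26·e^(−0.0175·1/12) + 2.11·e^(−0.0175·4/12)
I = 5.2523 + 2.0977 = 7.3500
F = (S − I)·e^(rT) = (193.56 − 7.3500) · e^(0.0175·5/12)
= 186.2100 · e^0.007292 = 186.2100 × 1.007319 = £187.57

£187.57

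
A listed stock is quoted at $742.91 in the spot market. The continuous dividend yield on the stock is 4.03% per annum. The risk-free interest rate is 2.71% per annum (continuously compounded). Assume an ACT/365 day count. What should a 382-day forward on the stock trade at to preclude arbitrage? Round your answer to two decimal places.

$732.72

F = S·e^((r − q)T) = 742.91 · e^((0.0271 − 0.0403) × 382/365)
= 742.91 · e^-0.013815 = 742.91 × 0.986280
F = $732.72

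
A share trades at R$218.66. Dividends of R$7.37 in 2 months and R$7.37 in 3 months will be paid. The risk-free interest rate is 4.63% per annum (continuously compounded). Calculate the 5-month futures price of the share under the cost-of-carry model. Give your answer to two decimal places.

R$208.04

PV(dividends) I = 7.37·e^(−0.0463·2/12) + 7.37·e^(−0.0463·3/12)
I = 7.3133 + 7.2852 = 14.5985
F = (S − I)·e^(rT) = (218.66 − 14.5985) · e^(0.0463·5/12)
= 204.0615 · e^0.019292 = 204.0615 × 1.019479 = R$208.04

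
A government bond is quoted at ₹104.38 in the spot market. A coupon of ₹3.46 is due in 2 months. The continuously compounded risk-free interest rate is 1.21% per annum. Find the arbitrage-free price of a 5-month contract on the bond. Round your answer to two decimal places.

₹101.44

PV(coupons) I = 3.46·e^(−0.0121·2/12)
I = 3.4530
F = (S − I)·e^(rT) = (104.38 − 3.4530) · e^(0.0121·5/12)
= 100.9270 · e^0.005042 = 100.9270 × 1.005055 = ₹101.44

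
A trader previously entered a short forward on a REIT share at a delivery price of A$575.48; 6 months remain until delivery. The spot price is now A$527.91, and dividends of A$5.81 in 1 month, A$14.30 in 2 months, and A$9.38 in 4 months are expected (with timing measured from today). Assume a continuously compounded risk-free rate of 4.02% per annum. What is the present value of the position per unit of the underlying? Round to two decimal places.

A$65.37

PV(remaining dividends) I = 5.81·e^(−0.0402·1/12) + 14.30·e^(−0.0402·2/12) + 9.38·e^(−0.0402·4/12) = 29.2502
Current forward F = (S − I)·e^(rT) = (527.91 − 29.2502)·e^(0.0402·6/12) = 498.6598 × 1.020303 = 508.7841
Value (long) = (F − K)·e^(−rT) = (508.7841 − 575.48) × 0.980101 = -65.3687
Short position value = −(long value) = A$65.37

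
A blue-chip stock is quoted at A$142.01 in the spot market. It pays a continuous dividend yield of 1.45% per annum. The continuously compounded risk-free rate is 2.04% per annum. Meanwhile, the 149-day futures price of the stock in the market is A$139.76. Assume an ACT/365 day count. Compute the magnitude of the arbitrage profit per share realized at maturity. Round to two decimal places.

Fair futures: F* = S·e^(carry·T), with carry = (r − q) = 0.0204 − 0.0145 = 0.0059
F* = 142.01 · e^(0.0059 × 149/365) = 142.01 · e^0.002408 = 142.01 × 1.002411 = A$142.3524
Market A$139.76 < fair A$142.3524: forward underpriced → reverse cash-and-carry (short spot, go long the forward).
At maturity, profit = |F_mkt − F*| = |139.76 − 142.3524| = A$2.59 per share

A$2.59 per share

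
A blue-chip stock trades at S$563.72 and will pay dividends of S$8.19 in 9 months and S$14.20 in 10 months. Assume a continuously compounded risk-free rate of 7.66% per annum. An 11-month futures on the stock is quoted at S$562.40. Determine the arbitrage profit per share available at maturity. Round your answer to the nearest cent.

S$19.74 per share

PV(dividends) I = 8.19·e^(−0.0766·9/12) + 14.20·e^(−0.0766·10/12) = 21.0546
Fair futures F* = (S − I)·e^(rT) = (563.72 − 21.0546)·e^0.070217 = 542.6654 × 1.072741 = 582.1394
Market S$562.40 < fair 582.1394: forward underpriced → reverse cash-and-carry (short the stock, invest proceeds at r, pay the dividends, go long the forward).
Profit at T = |F_mkt − F*| = |562.40 − 582.1394| = S$19.74 per share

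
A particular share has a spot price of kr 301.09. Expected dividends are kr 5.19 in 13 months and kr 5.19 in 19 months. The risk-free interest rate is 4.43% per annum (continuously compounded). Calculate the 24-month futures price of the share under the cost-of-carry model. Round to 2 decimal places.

PV(dividends) I = 5.19·e^(−0.0443·13/12) + 5.19·e^(−0.0443·19/12)
I = 4.9468 + 4.8384 = 9.7852
F = (S − I)·e^(rT) = (301.09 − 9.7852) · e^(0.0443·24/12)
= 291.3048 · e^0.088600 = 291.3048 × 1.092644 = kr 318.29

kr 318.29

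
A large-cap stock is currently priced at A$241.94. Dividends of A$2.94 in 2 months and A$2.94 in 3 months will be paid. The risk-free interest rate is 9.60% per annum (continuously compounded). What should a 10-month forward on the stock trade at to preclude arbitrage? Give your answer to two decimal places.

A$255.85

PV(dividends) I = 2.94·e^(−0.0960·2/12) + 2.94·e^(−0.0960·3/12)
I = 2.8933 + 2.8703 = 5.7636
F = (S − I)·e^(rT) = (241.94 − 5.7636) · e^(0.0960·10/12)
= 236.1764 · e^0.080000 = 236.1764 × 1.083287 = A$255.85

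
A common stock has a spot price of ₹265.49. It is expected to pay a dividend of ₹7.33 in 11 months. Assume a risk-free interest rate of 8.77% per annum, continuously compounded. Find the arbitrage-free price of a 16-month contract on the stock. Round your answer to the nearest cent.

₹290.82

PV(dividends) I = 7.33·e^(−0.0877·11/12)
I = 6.7638
F = (S − I)·e^(rT) = (265.49 − 6.7638) · e^(0.0877·16/12)
= 258.7262 · e^0.116933 = 258.7262 × 1.124044 = ₹290.82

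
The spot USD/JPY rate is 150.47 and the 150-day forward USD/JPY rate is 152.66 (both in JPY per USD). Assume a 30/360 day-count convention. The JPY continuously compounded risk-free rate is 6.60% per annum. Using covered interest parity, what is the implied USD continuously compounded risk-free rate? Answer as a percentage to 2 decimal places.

3.13%

F = S·e^((r_JPY − r_USD)T) ⇒ r_USD = r_JPY − ln(F/S)/T
ln(152.66/150.47) = 0.014449; /(150/360) = 0.034678
r_USD = 0.0660 − 0.034678 = 0.031322
r_USD = 3.13%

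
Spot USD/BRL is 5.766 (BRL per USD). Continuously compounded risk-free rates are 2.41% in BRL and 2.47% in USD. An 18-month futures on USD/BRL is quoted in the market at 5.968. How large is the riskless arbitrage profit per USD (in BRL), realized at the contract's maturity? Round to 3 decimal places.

0.207 per USD (in BRL)

Fair futures: F* = S·e^(carry·T), with carry = (r_BRL − r_USD) = 0.0241 − 0.0247 = -0.0006
F* = 5.766 · e^(-0.0006 × 18/12) = 5.766 · e^-0.000900 = 5.766 × 0.999100 = 5.7608
Market 5.968 > fair 5.7608: forward overpriced → cash-and-carry (buy spot, short the forward).
At maturity, profit = |F_mkt − F*| = |5.968 − 5.7608| = 0.207 per USD (in BRL)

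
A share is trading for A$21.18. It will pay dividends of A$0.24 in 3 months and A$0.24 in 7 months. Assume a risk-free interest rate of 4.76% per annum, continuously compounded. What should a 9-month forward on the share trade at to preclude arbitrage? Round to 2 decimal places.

A$21.46

PV(dividends) I = 0.24·e^(−0.0476·3/12) + 0.24·e^(−0.0476·7/12)
I = 0.2372 + 0.2334 = 0.4706
F = (S − I)·e^(rT) = (21.18 − 0.4706) · e^(0.0476·9/12)
= 20.7094 · e^0.035700 = 20.7094 × 1.036345 = A$21.46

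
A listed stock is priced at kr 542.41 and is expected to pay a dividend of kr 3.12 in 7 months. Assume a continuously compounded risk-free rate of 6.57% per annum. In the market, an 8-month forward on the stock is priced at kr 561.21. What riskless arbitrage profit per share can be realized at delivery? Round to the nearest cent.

PV(dividends) I = 3.12·e^(−0.0657·7/12) = 3.0027
Fair forward F* = (S − I)·e^(rT) = (542.41 − 3.0027)·e^0.043800 = 539.4073 × 1.044773 = 563.5582
Market kr 561.21 < fair 563.5582: forward underpriced → reverse cash-and-carry (short the stock, invest proceeds at r, pay the dividends, go long the forward).
Profit at T = |F_mkt − F*| = |561.21 − 563.5582| = kr 2.35 per share

kr 2.35 per share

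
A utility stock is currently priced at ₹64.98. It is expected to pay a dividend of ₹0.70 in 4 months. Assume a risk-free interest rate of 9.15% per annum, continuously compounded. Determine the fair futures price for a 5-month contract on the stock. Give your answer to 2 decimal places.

PV(dividends) I = 0.70·e^(−0.0915·4/12)
I = 0.6790
F = (S − I)·e^(rT) = (64.98 − 0.6790) · e^(0.0915·5/12)
= 64.3010 · e^0.038125 = 64.3010 × 1.038861 = ₹66.80

₹66.80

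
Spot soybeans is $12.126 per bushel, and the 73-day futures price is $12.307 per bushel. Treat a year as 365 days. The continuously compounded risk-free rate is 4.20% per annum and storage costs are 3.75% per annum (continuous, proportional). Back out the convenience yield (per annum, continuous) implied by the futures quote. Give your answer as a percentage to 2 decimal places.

0.54%

F = S·e^((r+u−y)T) ⇒ (r+u−y) = ln(F/S)/T
ln(12.307/12.126) = 0.014816; /T ⇒ 0.074080
y = r + u − ln(F/S)/T = 0.0420 + 0.0375 − 0.074080 = 0.005420
y = 0.54%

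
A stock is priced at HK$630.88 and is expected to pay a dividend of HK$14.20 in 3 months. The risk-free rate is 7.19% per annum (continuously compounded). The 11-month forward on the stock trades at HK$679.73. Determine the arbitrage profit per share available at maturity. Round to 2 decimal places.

HK$20.77 per share

PV(dividends) I = 14.20·e^(−0.0719·3/12) = 13.9470
Fair forward F* = (S − I)·e^(rT) = (630.88 − 13.9470)·e^0.065908 = 616.9330 × 1.068128 = 658.9634
Market HK$679.73 > fair 658.9634: forward overpriced → cash-and-carry (borrow at r, buy the stock and collect the dividends, short the forward).
Profit at T = |F_mkt − F*| = |679.73 − 658.9634| = HK$20.77 per share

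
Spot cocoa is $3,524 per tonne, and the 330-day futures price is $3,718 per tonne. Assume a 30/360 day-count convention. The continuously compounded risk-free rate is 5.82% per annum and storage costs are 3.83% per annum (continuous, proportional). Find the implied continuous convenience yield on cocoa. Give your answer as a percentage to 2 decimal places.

3.80%

F = S·e^((r+u−y)T) ⇒ (r+u−y) = ln(F/S)/T
ln(3718/3524) = 0.053589; /T ⇒ 0.058461
y = r + u − ln(F/S)/T = 0.0582 + 0.0383 − 0.058461 = 0.038039
y = 3.80%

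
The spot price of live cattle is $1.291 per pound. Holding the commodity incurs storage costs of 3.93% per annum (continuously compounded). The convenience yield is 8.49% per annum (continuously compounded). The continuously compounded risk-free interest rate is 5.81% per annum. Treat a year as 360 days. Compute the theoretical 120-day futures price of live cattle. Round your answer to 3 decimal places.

$1.296 per pound

Net carry = r + u − y = 0.0581 + 0.0393 − 0.0849 = 0.0125
F = S·e^((r+u−y)T) = 1.291 · e^(0.0125 × 120/360) = 1.291 · e^0.004167
= 1.291 × 1.004176 = $1.296 per pound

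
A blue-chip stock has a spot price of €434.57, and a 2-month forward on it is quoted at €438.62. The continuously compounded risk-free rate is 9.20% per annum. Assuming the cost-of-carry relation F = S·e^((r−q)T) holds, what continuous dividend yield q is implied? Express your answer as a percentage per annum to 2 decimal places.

From F = S·e^((r−q)T): (r − q) = ln(F/S)/T
ln(438.62/434.57) = ln(1.009320) = 0.009277
(r − q) = 0.009277 / (2/12) = 0.055662
q = r − ln(F/S)/T = 0.0920 − 0.055662 = 0.036338
q = 3.63%

3.63%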